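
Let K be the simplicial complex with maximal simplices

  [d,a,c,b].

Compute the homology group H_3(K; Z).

H_3 ≅ 0.

Order the vertices as a < b < c < d. Listing each simplex with vertices in this order, K has dimension 3 with simplices:

  0-simplices (4): a, b, c, d
  1-simplices (6): ab, ac, ad, bc, bd, cd
  2-simplices (4): abc, abd, acd, bcd
  3-simplices (1): abcd

giving chain groups C_0 ≅ Z^4, C_1 ≅ Z^6, C_2 ≅ Z^4, C_3 ≅ Z^1.

∂_1: C_1 → C_0 maps an edge to its endpoints' difference, ∂[p,q] = q − p.
As a 4×6 matrix over Z this has rank 3, with invariant factors (1,1,1).

∂_2: C_2 → C_1 acts by ∂[p,q,r] = [q,r] − [p,r] + [p,q]. For instance
  ∂abc = bc − ac + ab,
  ∂bcd = cd − bd + bc.
This gives a 6×4 integer matrix of rank 3; reducing to Smith normal form yields diagonal entries (1,1,1).

The boundary map ∂_3: C_3 → C_2 sends each 3-simplex σ to the alternating sum Σ_i (−1)^i (σ with its i-th vertex removed). For instance
  ∂abcd = bcd − acd + abd − abc.
This gives a 4×1 integer matrix of rank 1; reducing to Smith normal form yields diagonal entries (1).

From H_k ≅ ker(∂_k) / im(∂_{k+1}) we obtain:

  H_3: rank ker ∂_3 − rank ∂_4 = (1 − 1) − 0 = 0, and there is no ∂_4, so H_3 ≅ 0.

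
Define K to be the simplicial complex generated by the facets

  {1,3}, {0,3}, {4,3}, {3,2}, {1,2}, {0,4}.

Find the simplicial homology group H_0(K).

H_0 = Z.

Fix the vertex order 0 < 1 < 2 < 3 < 4 and write every simplex with vertices in increasing order. Then dim K = 1 and the simplices of K are:

  0-simplices (5): [0], [1], [2], [3], [4]
  1-simplices (6): [0,3], [0,4], [1,2], [1,3], [2,3], [3,4]

giving chain groups C_0 ≅ Z^5, C_1 ≅ Z^6.

The boundary map ∂_1: C_1 → C_0 maps an edge to its endpoints' difference, ∂[p,q] = q − p.
As a 5×6 matrix over Z this has rank 4, with invariant factors (1,1,1,1).

Now H_k = ker ∂_k / im ∂_{k+1}, so:

  H_0: rank C_0 − rank ∂_1 = 5 − 4 = 1, and the invariant factors of ∂_1 are all 1, so H_0 = Z.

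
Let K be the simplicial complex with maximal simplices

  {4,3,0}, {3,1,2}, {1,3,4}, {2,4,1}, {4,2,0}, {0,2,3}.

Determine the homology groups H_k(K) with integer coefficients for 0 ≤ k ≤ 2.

Order the vertices as 0 < 1 < 2 < 3 < 4. Listing each simplex with vertices in this order, K has dimension 2 with simplices:

  0-simplices (5): [0], [1], [2], [3], [4]
  1-simplices (9): [0,2], [0,3], [0,4], [1,2], [1,3], [1,4], [2,3], [2,4], [3,4]
  2-simplices (6): [0,2,3], [0,2,4], [0,3,4], [1,2,3], [1,2,4], [1,3,4]

so the chain groups are C_0 ≅ Z^5, C_1 ≅ Z^9, C_2 ≅ Z^6.

∂_1: C_1 → C_0 is given by ∂[p,q] = [q] − [p]. For instance
  ∂[2,3] = [3] − [2].
The 5×9 boundary matrix has rank 4 and Smith normal form diag(1,1,1,1).

The boundary map ∂_2: C_2 → C_1 sends each 2-simplex [p,q,r] to [q,r] − [p,r] + [p,q]. For instance
  ∂[1,3,4] = [3,4] − [1,4] + [1,3],
  ∂[0,2,3] = [2,3] − [0,3] + [0,2].
The 9×6 boundary matrix has rank 5 and Smith normal form diag(1,1,1,1,1).

Computing H_k = (kernel of ∂_k) / (image of ∂_{k+1}):

  H_0: rank C_0 − rank ∂_1 = 5 − 4 = 1, and the invariant factors of ∂_1 are all 1, so H_0 ≅ Z.
  H_1: rank ker ∂_1 − rank ∂_2 = (9 − 4) − 5 = 0, and the invariant factors of ∂_2 are all 1, so H_1 ≅ 0.
  H_2: rank ker ∂_2 − rank ∂_3 = (6 − 5) − 0 = 1, and there is no ∂_3, so H_2 ≅ Z.

As a check, the Euler characteristic is 5 − 9 + 6 = 2, which agrees with 1 − 0 + 1 = 2.

H_0 = Z,  H_1 = 0,  H_2 = Z.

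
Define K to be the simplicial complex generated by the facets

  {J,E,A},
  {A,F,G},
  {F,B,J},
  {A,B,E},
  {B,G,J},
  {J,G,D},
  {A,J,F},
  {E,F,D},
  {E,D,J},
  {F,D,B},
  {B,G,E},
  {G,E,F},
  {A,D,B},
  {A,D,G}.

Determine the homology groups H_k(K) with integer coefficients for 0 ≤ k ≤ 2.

K has 7 vertices, 21 edges, 14 triangles.
rank ∂_0 = 0, rank ∂_1 = 6 ⇒ b_0 = 7 − 0 − 6 = 1; all invariant factors of ∂_1 are 1 so no torsion. So H_0 = Z.
rank ∂_1 = 6, rank ∂_2 = 13 ⇒ b_1 = 21 − 6 − 13 = 2; all invariant factors of ∂_2 are 1 so no torsion. So H_1 = Z^2.
rank ∂_2 = 13, rank ∂_3 = 0 ⇒ b_2 = 14 − 13 − 0 = 1. So H_2 = Z.

H_0 = Z,  H_1 = Z^2,  H_2 = Z.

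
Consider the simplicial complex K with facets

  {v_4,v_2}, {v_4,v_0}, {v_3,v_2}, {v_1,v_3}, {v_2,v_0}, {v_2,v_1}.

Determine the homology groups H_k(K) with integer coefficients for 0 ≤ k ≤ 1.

H_0 = Z,  H_1 = Z^2.

Take the total order v_0 < v_1 < v_2 < v_3 < v_4 on the vertex set. Then K (dimension 1) consists of the simplices:

  0-simplices (5): [v_0], [v_1], [v_2], [v_3], [v_4]
  1-simplices (6): [v_0,v_2], [v_0,v_4], [v_1,v_2], [v_1,v_3], [v_2,v_3], [v_2,v_4]

giving chain groups C_0 ≅ Z^5, C_1 ≅ Z^6.

The boundary map ∂_1: C_1 → C_0 maps an edge to its endpoints' difference, ∂[p,q] = q − p.
The resulting 5×6 matrix has rank 4, and its Smith normal form has invariant factors (1,1,1,1).

From H_k ≅ ker(∂_k) / im(∂_{k+1}) we obtain:

  H_0: rank C_0 − rank ∂_1 = 5 − 4 = 1, and the invariant factors of ∂_1 are all 1, so H_0 ≅ Z.
  H_1: rank ker ∂_1 − rank ∂_2 = (6 − 4) − 0 = 2, and there is no ∂_2, so H_1 ≅ Z^2.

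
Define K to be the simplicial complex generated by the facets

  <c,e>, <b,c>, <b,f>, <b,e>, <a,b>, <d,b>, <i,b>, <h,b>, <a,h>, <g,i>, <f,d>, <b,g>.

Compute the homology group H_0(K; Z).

H_0 ≅ Z.

Order the vertices as a < b < c < d < e < f < g < h < i. Listing each simplex with vertices in this order, K has dimension 1 with simplices:

  0-simplices (9): a, b, c, d, e, f, g, h, i
  1-simplices (12): ab, ah, bc, bd, be, bf, bg, bh, bi, ce, df, gi

giving chain groups C_0 ≅ Z^9, C_1 ≅ Z^12.

∂_1: C_1 → C_0 maps an edge to its endpoints' difference, ∂[p,q] = q − p. For instance
  ∂bg = g − b.
The resulting 9×12 matrix has rank 8, and its Smith normal form has invariant factors (1,1,1,1,1,1,1,1).

From H_k ≅ ker(∂_k) / im(∂_{k+1}) we obtain:

  H_0: rank C_0 − rank ∂_1 = 9 − 8 = 1, and the invariant factors of ∂_1 are all 1, so H_0 = Z.

(K is a triangulation of a wedge of 4 circles.)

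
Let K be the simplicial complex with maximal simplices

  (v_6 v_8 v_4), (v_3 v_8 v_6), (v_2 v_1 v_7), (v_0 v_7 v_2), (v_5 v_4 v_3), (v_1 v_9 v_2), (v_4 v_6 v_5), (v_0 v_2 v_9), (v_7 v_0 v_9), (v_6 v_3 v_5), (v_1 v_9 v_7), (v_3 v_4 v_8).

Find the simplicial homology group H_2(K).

Order the vertices as v_0 < v_1 < v_2 < v_3 < v_4 < v_5 < v_6 < v_7 < v_8 < v_9. Listing each simplex with vertices in this order, K has dimension 2 with simplices:

  0-simplices (10): [v_0], [v_1], [v_2], [v_3], [v_4], [v_5], [v_6], [v_7], [v_8], [v_9]
  1-simplices (18): (18 of them)
  2-simplices (12): (12 of them)

giving chain groups C_0 ≅ Z^10, C_1 ≅ Z^18, C_2 ≅ Z^12.

The boundary map ∂_1: C_1 → C_0 maps an edge to its endpoints' difference, ∂[p,q] = q − p. For instance
  ∂[v_5,v_6] = [v_6] − [v_5].
The resulting 10×18 matrix has rank 8, and its Smith normal form has invariant factors (1,1,1,1,1,1,1,1).

∂_2: C_2 → C_1 acts by ∂[p,q,r] = [q,r] − [p,r] + [p,q]. For instance
  ∂[v_1,v_2,v_7] = [v_2,v_7] − [v_1,v_7] + [v_1,v_2],
  ∂[v_3,v_5,v_6] = [v_5,v_6] − [v_3,v_6] + [v_3,v_5].
This gives a 18×12 integer matrix of rank 10; reducing to Smith normal form yields diagonal entries (1,1,1,1,1,1,1,1,1,1).

From H_k ≅ ker(∂_k) / im(∂_{k+1}) we obtain:

  H_2: rank ker ∂_2 − rank ∂_3 = (12 − 10) − 0 = 2, and there is no ∂_3, so H_2 = Z^2.

H_2 = Z^2.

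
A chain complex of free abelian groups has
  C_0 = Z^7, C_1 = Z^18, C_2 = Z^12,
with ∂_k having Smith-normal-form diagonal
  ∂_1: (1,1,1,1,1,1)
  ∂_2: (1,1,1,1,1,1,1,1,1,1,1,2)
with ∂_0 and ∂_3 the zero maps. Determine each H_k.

H_0: b_0 = 7 − 0 − 6 = 1; torsion from ∂_1 factors > 1: none. So H_0 = Z.
H_1: b_1 = 18 − 6 − 12 = 0; torsion from ∂_2 factors > 1: [2]. So H_1 = Z/2.
H_2: b_2 = 12 − 12 − 0 = 0; torsion from ∂_3 factors > 1: none. So H_2 = 0.

H_0 = Z,  H_1 = Z/2,  H_2 = 0.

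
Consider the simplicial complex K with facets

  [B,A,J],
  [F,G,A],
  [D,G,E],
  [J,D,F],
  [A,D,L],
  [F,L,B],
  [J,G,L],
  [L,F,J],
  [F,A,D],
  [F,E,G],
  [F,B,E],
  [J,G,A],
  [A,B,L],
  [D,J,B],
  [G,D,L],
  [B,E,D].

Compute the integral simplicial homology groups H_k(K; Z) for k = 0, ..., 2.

H_0 ≅ Z,  H_1 ≅ Z^2,  H_2 ≅ Z.

Order the vertices as A < B < D < E < F < G < J < L. Listing each simplex with vertices in this order, K has dimension 2 with simplices:

  0-simplices (8): A, B, D, E, F, G, J, L
  1-simplices (24): AB, AD, AF, AG, AJ, AL, BD, BE, BF, BJ, BL, DE, DF, DG, DJ, DL, EF, EG, FG, FJ, FL, GJ, GL, JL
  2-simplices (16): ABJ, ABL, ADF, ADL, AFG, AGJ, BDE, BDJ, BEF, BFL, DEG, DFJ, DGL, EFG, FJL, GJL

giving chain groups C_0 ≅ Z^8, C_1 ≅ Z^24, C_2 ≅ Z^16.

Boundary ∂_1: C_1 → C_0 maps an edge to its endpoints' difference, ∂[p,q] = q − p. For instance
  ∂AF = F − A.
This gives a 8×24 integer matrix of rank 7; reducing to Smith normal form yields diagonal entries (1,1,1,1,1,1,1).

∂_2: C_2 → C_1 acts by ∂[p,q,r] = [q,r] − [p,r] + [p,q]. For instance
  ∂BDE = DE − BE + BD,
  ∂ADL = DL − AL + AD.
As a 24×16 matrix over Z this has rank 15, with invariant factors (1,1,1,1,1,1,1,1,1,1,1,1,1,1,1).

Computing H_k = (kernel of ∂_k) / (image of ∂_{k+1}):

  H_0: rank C_0 − rank ∂_1 = 8 − 7 = 1, and the invariant factors of ∂_1 are all 1, so H_0 = Z.
  H_1: rank ker ∂_1 − rank ∂_2 = (24 − 7) − 15 = 2, and the invariant factors of ∂_2 are all 1, so H_1 = Z^2.
  H_2: rank ker ∂_2 − rank ∂_3 = (16 − 15) − 0 = 1, and there is no ∂_3, so H_2 = Z.

(K is a triangulation of the torus T^2.)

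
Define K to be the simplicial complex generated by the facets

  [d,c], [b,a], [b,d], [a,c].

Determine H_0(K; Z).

K has 4 vertices, 4 edges.
rank ∂_0 = 0, rank ∂_1 = 3 ⇒ b_0 = 4 − 0 − 3 = 1; all invariant factors of ∂_1 are 1 so no torsion. So H_0 = Z.

H_0 = Z.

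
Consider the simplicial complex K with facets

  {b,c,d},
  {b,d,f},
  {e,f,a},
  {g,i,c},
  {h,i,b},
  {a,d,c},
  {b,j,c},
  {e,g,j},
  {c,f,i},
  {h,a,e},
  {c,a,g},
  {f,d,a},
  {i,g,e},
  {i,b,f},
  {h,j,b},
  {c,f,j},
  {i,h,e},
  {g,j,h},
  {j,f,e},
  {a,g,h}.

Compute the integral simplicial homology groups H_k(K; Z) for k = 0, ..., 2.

We work with the vertex ordering a < b < c < d < e < f < g < h < i < j. The simplices of K, each written with vertices in increasing order, are:

  0-simplices (10): a, b, c, d, e, f, g, h, i, j
  1-simplices (30): ac, ad, ae, af, ag, ah, bc, bd, bf, bh, bi, bj, cd, cf, cg, ci, cj, df, ef, eg, eh, ei, ej, fi, fj, gh, gi, gj, hi, hj
  2-simplices (20): acd, acg, adf, aef, aeh, agh, bcd, bcj, bdf, bfi, bhi, bhj, cfi, cfj, cgi, efj, egi, egj, ehi, ghj

Hence C_0 ≅ Z^10, C_1 ≅ Z^30, C_2 ≅ Z^20.

The boundary map ∂_1: C_1 → C_0 sends each edge [p,q] (with p < q) to q − p. For instance
  ∂ae = e − a.
This gives a 10×30 integer matrix of rank 9; reducing to Smith normal form yields diagonal entries (1,1,1,1,1,1,1,1,1).

∂_2: C_2 → C_1 sends each 2-simplex [p,q,r] to [q,r] − [p,r] + [p,q]. For instance
  ∂agh = gh − ah + ag,
  ∂aef = ef − af + ae.
As a 30×20 matrix over Z this has rank 20, with invariant factors (1,1,1,1,1,1,1,1,1,1,1,1,1,1,1,1,1,1,1,2).

Reading off H_k = ker ∂_k / im ∂_{k+1}:

  H_0: rank C_0 − rank ∂_1 = 10 − 9 = 1, and the invariant factors of ∂_1 are all 1, so H_0 = Z.
  H_1: rank ker ∂_1 − rank ∂_2 = (30 − 9) − 20 = 1, and ∂_2 has invariant factor 2 > 1, so H_1 = Z ⊕ Z/2Z.
  H_2: rank ker ∂_2 − rank ∂_3 = (20 − 20) − 0 = 0, and there is no ∂_3, so H_2 = 0.

H_0 ≅ Z,  H_1 ≅ Z ⊕ Z/2Z,  H_2 = 0.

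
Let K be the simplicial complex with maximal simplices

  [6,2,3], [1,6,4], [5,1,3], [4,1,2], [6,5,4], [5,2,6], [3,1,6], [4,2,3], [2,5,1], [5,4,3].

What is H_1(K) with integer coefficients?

K has 6 vertices, 15 edges, 10 triangles.
rank ∂_1 = 5, rank ∂_2 = 10 ⇒ b_1 = 15 − 5 − 10 = 0; ∂_2 has invariant factor(s) [2] giving torsion. So H_1 ≅ Z/2.

H_1 = Z/2.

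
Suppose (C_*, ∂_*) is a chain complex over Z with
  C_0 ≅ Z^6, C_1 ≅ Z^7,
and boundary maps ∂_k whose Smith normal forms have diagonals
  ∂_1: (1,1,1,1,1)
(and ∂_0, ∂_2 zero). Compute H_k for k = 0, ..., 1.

H_0: b_0 = 6 − 0 − 5 = 1; torsion from ∂_1 factors > 1: none. So H_0 = Z.
H_1: b_1 = 7 − 5 − 0 = 2; torsion from ∂_2 factors > 1: none. So H_1 = Z^2.

H_0 = Z,  H_1 = Z^2.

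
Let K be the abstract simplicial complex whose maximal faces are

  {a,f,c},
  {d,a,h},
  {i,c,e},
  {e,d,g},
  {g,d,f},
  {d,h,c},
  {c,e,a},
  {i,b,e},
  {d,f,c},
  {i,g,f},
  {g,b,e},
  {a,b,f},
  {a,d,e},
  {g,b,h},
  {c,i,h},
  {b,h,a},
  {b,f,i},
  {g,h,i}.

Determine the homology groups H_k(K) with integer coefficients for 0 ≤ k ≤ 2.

H_0 ≅ Z,  H_1 ≅ Z × Z/2,  H_2 = 0.

We work with the vertex ordering a < b < c < d < e < f < g < h < i. The simplices of K, each written with vertices in increasing order, are:

  0-simplices (9): a, b, c, d, e, f, g, h, i
  1-simplices (27): ab, ac, ad, ae, af, ah, be, bf, bg, bh, bi, cd, ce, cf, ch, ci, de, df, dg, dh, eg, ei, fg, fi, gh, gi, hi
  2-simplices (18): abf, abh, ace, acf, ade, adh, beg, bei, bfi, bgh, cdf, cdh, cei, chi, deg, dfg, fgi, ghi

Hence C_0 ≅ Z^9, C_1 ≅ Z^27, C_2 ≅ Z^18.

The boundary map ∂_1: C_1 → C_0 is given by ∂[p,q] = [q] − [p].
The resulting 9×27 matrix has rank 8, and its Smith normal form has invariant factors (1,1,1,1,1,1,1,1).

Boundary ∂_2: C_2 → C_1 acts by ∂[p,q,r] = [q,r] − [p,r] + [p,q]. For instance
  ∂chi = hi − ci + ch,
  ∂beg = eg − bg + be.
The resulting 27×18 matrix has rank 18, and its Smith normal form has invariant factors (1,1,1,1,1,1,1,1,1,1,1,1,1,1,1,1,1,2).

Computing H_k = (kernel of ∂_k) / (image of ∂_{k+1}):

  H_0: rank C_0 − rank ∂_1 = 9 − 8 = 1, and the invariant factors of ∂_1 are all 1, so H_0 = Z.
  H_1: rank ker ∂_1 − rank ∂_2 = (27 − 8) − 18 = 1, and ∂_2 has invariant factor 2 > 1, so H_1 = Z × Z/2.
  H_2: rank ker ∂_2 − rank ∂_3 = (18 − 18) − 0 = 0, and there is no ∂_3, so H_2 = 0.

(K is a triangulation of the Klein bottle.)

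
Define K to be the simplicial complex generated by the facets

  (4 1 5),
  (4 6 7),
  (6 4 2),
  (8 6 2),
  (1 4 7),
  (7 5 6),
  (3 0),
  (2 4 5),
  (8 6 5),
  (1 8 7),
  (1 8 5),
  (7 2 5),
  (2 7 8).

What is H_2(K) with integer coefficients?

K has 9 vertices, 19 edges, 12 triangles.
rank ∂_2 = 12, rank ∂_3 = 0 ⇒ b_2 = 12 − 12 − 0 = 0. So H_2 ≅ 0.

H_2 = 0.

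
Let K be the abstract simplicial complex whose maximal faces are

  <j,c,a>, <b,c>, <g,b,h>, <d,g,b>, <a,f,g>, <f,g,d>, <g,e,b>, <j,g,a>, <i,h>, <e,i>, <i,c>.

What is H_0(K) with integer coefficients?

H_0 ≅ Z.

We work with the vertex ordering a < b < c < d < e < f < g < h < i < j. The simplices of K, each written with vertices in increasing order, are:

  0-simplices (10): a, b, c, d, e, f, g, h, i, j
  1-simplices (19): ac, af, ag, aj, bc, bd, be, bg, bh, ci, cj, df, dg, eg, ei, fg, gh, gj, hi
  2-simplices (7): acj, afg, agj, bdg, beg, bgh, dfg

so the chain groups are C_0 ≅ Z^10, C_1 ≅ Z^19, C_2 ≅ Z^7.

∂_1: C_1 → C_0 is given by ∂[p,q] = [q] − [p].
The resulting 10×19 matrix has rank 9, and its Smith normal form has invariant factors (1,1,1,1,1,1,1,1,1).

Boundary ∂_2: C_2 → C_1 sends each 2-simplex [p,q,r] to [q,r] − [p,r] + [p,q]. For instance
  ∂agj = gj − aj + ag,
  ∂afg = fg − ag + af.
This gives a 19×7 integer matrix of rank 7; reducing to Smith normal form yields diagonal entries (1,1,1,1,1,1,1).

Reading off H_k = ker ∂_k / im ∂_{k+1}:

  H_0: rank C_0 − rank ∂_1 = 10 − 9 = 1, and the invariant factors of ∂_1 are all 1, so H_0 = Z.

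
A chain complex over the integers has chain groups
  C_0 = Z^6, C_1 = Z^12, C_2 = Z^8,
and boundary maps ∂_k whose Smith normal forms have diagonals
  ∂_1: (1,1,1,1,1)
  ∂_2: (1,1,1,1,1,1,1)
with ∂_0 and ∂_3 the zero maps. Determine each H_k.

H_0: b_0 = 6 − 0 − 5 = 1; torsion from ∂_1 factors > 1: none. So H_0 = Z.
H_1: b_1 = 12 − 5 − 7 = 0; torsion from ∂_2 factors > 1: none. So H_1 = 0.
H_2: b_2 = 8 − 7 − 0 = 1; torsion from ∂_3 factors > 1: none. So H_2 = Z.

H_0 = Z,  H_1 = 0,  H_2 = Z.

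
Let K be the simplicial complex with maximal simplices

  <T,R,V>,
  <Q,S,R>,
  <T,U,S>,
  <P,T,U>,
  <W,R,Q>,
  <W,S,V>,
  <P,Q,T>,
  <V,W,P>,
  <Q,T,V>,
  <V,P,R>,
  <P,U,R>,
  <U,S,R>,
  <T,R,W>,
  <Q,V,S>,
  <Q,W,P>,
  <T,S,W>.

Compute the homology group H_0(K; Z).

We work with the vertex ordering P < Q < R < S < T < U < V < W. The simplices of K, each written with vertices in increasing order, are:

  0-simplices (8): P, Q, R, S, T, U, V, W
  1-simplices (24): PQ, PR, PT, PU, PV, PW, QR, QS, QT, QV, QW, RS, RT, RU, RV, RW, ST, SU, SV, SW, TU, TV, TW, VW
  2-simplices (16): PQT, PQW, PRU, PRV, PTU, PVW, QRS, QRW, QSV, QTV, RSU, RTV, RTW, STU, STW, SVW

Hence C_0 ≅ Z^8, C_1 ≅ Z^24, C_2 ≅ Z^16.

The boundary map ∂_1: C_1 → C_0 maps an edge to its endpoints' difference, ∂[p,q] = q − p. For instance
  ∂PU = U − P.
As a 8×24 matrix over Z this has rank 7, with invariant factors (1,1,1,1,1,1,1).

The boundary map ∂_2: C_2 → C_1 acts by ∂[p,q,r] = [q,r] − [p,r] + [p,q]. For instance
  ∂PRV = RV − PV + PR,
  ∂PVW = VW − PW + PV.
The 24×16 boundary matrix has rank 15 and Smith normal form diag(1,1,1,1,1,1,1,1,1,1,1,1,1,1,1).

From H_k ≅ ker(∂_k) / im(∂_{k+1}) we obtain:

  H_0: rank C_0 − rank ∂_1 = 8 − 7 = 1, and the invariant factors of ∂_1 are all 1, so H_0 ≅ Z.

H_0 = Z.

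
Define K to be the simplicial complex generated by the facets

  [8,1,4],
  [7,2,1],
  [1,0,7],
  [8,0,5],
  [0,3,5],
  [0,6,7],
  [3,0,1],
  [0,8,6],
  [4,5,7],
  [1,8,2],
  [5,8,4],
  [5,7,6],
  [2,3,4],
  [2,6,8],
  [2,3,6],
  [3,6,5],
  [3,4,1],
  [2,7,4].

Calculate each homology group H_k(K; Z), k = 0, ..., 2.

Take the total order 0 < 1 < 2 < 3 < 4 < 5 < 6 < 7 < 8 on the vertex set. Then K (dimension 2) consists of the simplices:

  0-simplices (9): [0], [1], [2], [3], [4], [5], [6], [7], [8]
  1-simplices (27): (27 of them)
  2-simplices (18): [0,1,3], [0,1,7], [0,3,5], [0,5,8], [0,6,7], [0,6,8], [1,2,7], [1,2,8], [1,3,4], [1,4,8], [2,3,4], [2,3,6], [2,4,7], [2,6,8], [3,5,6], [4,5,7], [4,5,8], [5,6,7]

so the chain groups are C_0 ≅ Z^9, C_1 ≅ Z^27, C_2 ≅ Z^18.

∂_1: C_1 → C_0 maps an edge to its endpoints' difference, ∂[p,q] = q − p.
As a 9×27 matrix over Z this has rank 8, with invariant factors (1,1,1,1,1,1,1,1).

∂_2: C_2 → C_1 sends each 2-simplex [p,q,r] to [q,r] − [p,r] + [p,q]. For instance
  ∂[2,3,6] = [3,6] − [2,6] + [2,3],
  ∂[4,5,7] = [5,7] − [4,7] + [4,5].
As a 27×18 matrix over Z this has rank 18, with invariant factors (1,1,1,1,1,1,1,1,1,1,1,1,1,1,1,1,1,2).

From H_k ≅ ker(∂_k) / im(∂_{k+1}) we obtain:

  H_0: rank C_0 − rank ∂_1 = 9 − 8 = 1, and the invariant factors of ∂_1 are all 1, so H_0 ≅ Z.
  H_1: rank ker ∂_1 − rank ∂_2 = (27 − 8) − 18 = 1, and ∂_2 has invariant factor 2 > 1, so H_1 ≅ Z ⊕ Z/2Z.
  H_2: rank ker ∂_2 − rank ∂_3 = (18 − 18) − 0 = 0, and there is no ∂_3, so H_2 ≅ 0.

H_0 = Z,  H_1 = Z ⊕ Z/2Z,  H_2 = 0.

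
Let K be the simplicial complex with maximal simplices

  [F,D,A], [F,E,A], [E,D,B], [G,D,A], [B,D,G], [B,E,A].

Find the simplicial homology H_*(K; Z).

We work with the vertex ordering A < B < D < E < F < G. The simplices of K, each written with vertices in increasing order, are:

  0-simplices (6): A, B, D, E, F, G
  1-simplices (12): AB, AD, AE, AF, AG, BD, BE, BG, DE, DF, DG, EF
  2-simplices (6): ABE, ADF, ADG, AEF, BDE, BDG

giving chain groups C_0 ≅ Z^6, C_1 ≅ Z^12, C_2 ≅ Z^6.

Boundary ∂_1: C_1 → C_0 sends each edge [p,q] (with p < q) to q − p. For instance
  ∂AE = E − A.
The 6×12 boundary matrix has rank 5 and Smith normal form diag(1,1,1,1,1).

Boundary ∂_2: C_2 → C_1 maps a triangle to the signed sum of its edges. For instance
  ∂ADG = DG − AG + AD,
  ∂ADF = DF − AF + AD.
This gives a 12×6 integer matrix of rank 6; reducing to Smith normal form yields diagonal entries (1,1,1,1,1,1).

From H_k ≅ ker(∂_k) / im(∂_{k+1}) we obtain:

  H_0: rank C_0 − rank ∂_1 = 6 − 5 = 1, and the invariant factors of ∂_1 are all 1, so H_0 ≅ Z.
  H_1: rank ker ∂_1 − rank ∂_2 = (12 − 5) − 6 = 1, and the invariant factors of ∂_2 are all 1, so H_1 ≅ Z.
  H_2: rank ker ∂_2 − rank ∂_3 = (6 − 6) − 0 = 0, and there is no ∂_3, so H_2 ≅ 0.

(K is a triangulation of the cylinder S^1 x I.)

H_0 ≅ Z,  H_1 ≅ Z,  H_2 = 0.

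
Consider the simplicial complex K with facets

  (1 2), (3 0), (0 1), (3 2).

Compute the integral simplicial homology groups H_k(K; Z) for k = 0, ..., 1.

Take the total order 0 < 1 < 2 < 3 on the vertex set. Then K (dimension 1) consists of the simplices:

  0-simplices (4): [0], [1], [2], [3]
  1-simplices (4): [0,1], [0,3], [1,2], [2,3]

Hence C_0 ≅ Z^4, C_1 ≅ Z^4.

The boundary map ∂_1: C_1 → C_0 is given by ∂[p,q] = [q] − [p].
This gives a 4×4 integer matrix of rank 3; reducing to Smith normal form yields diagonal entries (1,1,1).

Reading off H_k = ker ∂_k / im ∂_{k+1}:

  H_0: rank C_0 − rank ∂_1 = 4 − 3 = 1, and the invariant factors of ∂_1 are all 1, so H_0 ≅ Z.
  H_1: rank ker ∂_1 − rank ∂_2 = (4 − 3) − 0 = 1, and there is no ∂_2, so H_1 ≅ Z.

As a check, the Euler characteristic is 4 − 4 = 0, which agrees with 1 − 1 = 0.
(K is a triangulation of the circle S^1.)

H_0 = Z,  H_1 = Z.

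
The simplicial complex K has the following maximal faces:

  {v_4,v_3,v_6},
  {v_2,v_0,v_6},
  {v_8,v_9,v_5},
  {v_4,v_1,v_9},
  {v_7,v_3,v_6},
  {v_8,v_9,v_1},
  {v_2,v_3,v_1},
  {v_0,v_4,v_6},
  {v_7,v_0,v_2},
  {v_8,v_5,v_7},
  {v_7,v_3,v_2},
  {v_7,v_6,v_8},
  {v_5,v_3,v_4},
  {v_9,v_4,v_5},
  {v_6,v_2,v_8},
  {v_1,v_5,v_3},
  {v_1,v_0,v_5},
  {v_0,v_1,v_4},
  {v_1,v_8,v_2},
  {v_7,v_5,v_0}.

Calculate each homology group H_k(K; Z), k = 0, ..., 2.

H_0 = Z,  H_1 = Z ⊕ Z_2,  H_2 = 0.

Fix the vertex order v_0 < v_1 < v_2 < v_3 < v_4 < v_5 < v_6 < v_7 < v_8 < v_9 and write every simplex with vertices in increasing order. Then dim K = 2 and the simplices of K are:

  0-simplices (10): [v_0], [v_1], [v_2], [v_3], [v_4], [v_5], [v_6], [v_7], [v_8], [v_9]
  1-simplices (30): (30 of them)
  2-simplices (20): (20 of them)

Hence C_0 ≅ Z^10, C_1 ≅ Z^30, C_2 ≅ Z^20.

Boundary ∂_1: C_1 → C_0 maps an edge to its endpoints' difference, ∂[p,q] = q − p. For instance
  ∂[v_6,v_7] = [v_7] − [v_6].
This gives a 10×30 integer matrix of rank 9; reducing to Smith normal form yields diagonal entries (1,1,1,1,1,1,1,1,1).

Boundary ∂_2: C_2 → C_1 sends each 2-simplex [p,q,r] to [q,r] − [p,r] + [p,q]. For instance
  ∂[v_3,v_4,v_5] = [v_4,v_5] − [v_3,v_5] + [v_3,v_4],
  ∂[v_0,v_1,v_5] = [v_1,v_5] − [v_0,v_5] + [v_0,v_1].
The 30×20 boundary matrix has rank 20 and Smith normal form diag(1,1,1,1,1,1,1,1,1,1,1,1,1,1,1,1,1,1,1,2).

From H_k ≅ ker(∂_k) / im(∂_{k+1}) we obtain:

  H_0: rank C_0 − rank ∂_1 = 10 − 9 = 1, and the invariant factors of ∂_1 are all 1, so H_0 ≅ Z.
  H_1: rank ker ∂_1 − rank ∂_2 = (30 − 9) − 20 = 1, and ∂_2 has invariant factor 2 > 1, so H_1 ≅ Z ⊕ Z_2.
  H_2: rank ker ∂_2 − rank ∂_3 = (20 − 20) − 0 = 0, and there is no ∂_3, so H_2 ≅ 0.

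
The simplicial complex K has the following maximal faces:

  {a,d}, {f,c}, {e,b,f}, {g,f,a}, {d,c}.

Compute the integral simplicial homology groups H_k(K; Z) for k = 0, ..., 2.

Order the vertices as a < b < c < d < e < f < g. Listing each simplex with vertices in this order, K has dimension 2 with simplices:

  0-simplices (7): a, b, c, d, e, f, g
  1-simplices (9): ad, af, ag, be, bf, cd, cf, ef, fg
  2-simplices (2): afg, bef

so the chain groups are C_0 ≅ Z^7, C_1 ≅ Z^9, C_2 ≅ Z^2.

∂_1: C_1 → C_0 maps an edge to its endpoints' difference, ∂[p,q] = q − p. For instance
  ∂be = e − b.
As a 7×9 matrix over Z this has rank 6, with invariant factors (1,1,1,1,1,1).

Boundary ∂_2: C_2 → C_1 maps a triangle to the signed sum of its edges. For instance
  ∂afg = fg − ag + af,
  ∂bef = ef − bf + be.
This gives a 9×2 integer matrix of rank 2; reducing to Smith normal form yields diagonal entries (1,1).

From H_k ≅ ker(∂_k) / im(∂_{k+1}) we obtain:

  H_0: rank C_0 − rank ∂_1 = 7 − 6 = 1, and the invariant factors of ∂_1 are all 1, so H_0 = Z.
  H_1: rank ker ∂_1 − rank ∂_2 = (9 − 6) − 2 = 1, and the invariant factors of ∂_2 are all 1, so H_1 = Z.
  H_2: rank ker ∂_2 − rank ∂_3 = (2 − 2) − 0 = 0, and there is no ∂_3, so H_2 = 0.

H_0 = Z,  H_1 = Z,  H_2 = 0.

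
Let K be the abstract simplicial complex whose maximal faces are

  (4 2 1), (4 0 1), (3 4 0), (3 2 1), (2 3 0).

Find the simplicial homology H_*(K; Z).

H_0 ≅ Z,  H_1 ≅ Z,  H_2 = 0.

Take the total order 0 < 1 < 2 < 3 < 4 on the vertex set. Then K (dimension 2) consists of the simplices:

  0-simplices (5): [0], [1], [2], [3], [4]
  1-simplices (10): [0,1], [0,2], [0,3], [0,4], [1,2], [1,3], [1,4], [2,3], [2,4], [3,4]
  2-simplices (5): [0,1,4], [0,2,3], [0,3,4], [1,2,3], [1,2,4]

Hence C_0 ≅ Z^5, C_1 ≅ Z^10, C_2 ≅ Z^5.

The boundary map ∂_1: C_1 → C_0 is given by ∂[p,q] = [q] − [p].
As a 5×10 matrix over Z this has rank 4, with invariant factors (1,1,1,1).

Boundary ∂_2: C_2 → C_1 sends each 2-simplex [p,q,r] to [q,r] − [p,r] + [p,q]. For instance
  ∂[0,1,4] = [1,4] − [0,4] + [0,1],
  ∂[0,3,4] = [3,4] − [0,4] + [0,3].
This gives a 10×5 integer matrix of rank 5; reducing to Smith normal form yields diagonal entries (1,1,1,1,1).

Reading off H_k = ker ∂_k / im ∂_{k+1}:

  H_0: rank C_0 − rank ∂_1 = 5 − 4 = 1, and the invariant factors of ∂_1 are all 1, so H_0 = Z.
  H_1: rank ker ∂_1 − rank ∂_2 = (10 − 4) − 5 = 1, and the invariant factors of ∂_2 are all 1, so H_1 = Z.
  H_2: rank ker ∂_2 − rank ∂_3 = (5 − 5) − 0 = 0, and there is no ∂_3, so H_2 = 0.

(K is a triangulation of the Möbius band.)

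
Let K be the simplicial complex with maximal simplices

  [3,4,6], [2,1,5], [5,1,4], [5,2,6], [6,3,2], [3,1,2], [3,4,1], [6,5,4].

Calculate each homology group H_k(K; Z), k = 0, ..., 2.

H_0 = Z,  H_1 = 0,  H_2 = Z.

Order the vertices as 1 < 2 < 3 < 4 < 5 < 6. Listing each simplex with vertices in this order, K has dimension 2 with simplices:

  0-simplices (6): [1], [2], [3], [4], [5], [6]
  1-simplices (12): [1,2], [1,3], [1,4], [1,5], [2,3], [2,5], [2,6], [3,4], [3,6], [4,5], [4,6], [5,6]
  2-simplices (8): [1,2,3], [1,2,5], [1,3,4], [1,4,5], [2,3,6], [2,5,6], [3,4,6], [4,5,6]

so the chain groups are C_0 ≅ Z^6, C_1 ≅ Z^12, C_2 ≅ Z^8.

The boundary map ∂_1: C_1 → C_0 is given by ∂[p,q] = [q] − [p]. For instance
  ∂[4,5] = [5] − [4].
This gives a 6×12 integer matrix of rank 5; reducing to Smith normal form yields diagonal entries (1,1,1,1,1).

The boundary map ∂_2: C_2 → C_1 acts by ∂[p,q,r] = [q,r] − [p,r] + [p,q]. For instance
  ∂[4,5,6] = [5,6] − [4,6] + [4,5],
  ∂[1,2,3] = [2,3] − [1,3] + [1,2].
This gives a 12×8 integer matrix of rank 7; reducing to Smith normal form yields diagonal entries (1,1,1,1,1,1,1).

Now H_k = ker ∂_k / im ∂_{k+1}, so:

  H_0: rank C_0 − rank ∂_1 = 6 − 5 = 1, and the invariant factors of ∂_1 are all 1, so H_0 = Z.
  H_1: rank ker ∂_1 − rank ∂_2 = (12 − 5) − 7 = 0, and the invariant factors of ∂_2 are all 1, so H_1 = 0.
  H_2: rank ker ∂_2 − rank ∂_3 = (8 − 7) − 0 = 1, and there is no ∂_3, so H_2 = Z.

As a check, the Euler characteristic is 6 − 12 + 8 = 2, which agrees with 1 − 0 + 1 = 2.
(K is a triangulation of the 2-sphere S^2.)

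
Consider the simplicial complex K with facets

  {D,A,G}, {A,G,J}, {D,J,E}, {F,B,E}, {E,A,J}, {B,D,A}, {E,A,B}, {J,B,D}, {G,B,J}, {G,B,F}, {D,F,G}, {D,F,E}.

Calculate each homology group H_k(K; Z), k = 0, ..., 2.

H_0 = Z,  H_1 = Z_2,  H_2 = 0.

K has 7 vertices, 18 edges, 12 triangles.
rank ∂_0 = 0, rank ∂_1 = 6 ⇒ b_0 = 7 − 0 − 6 = 1; all invariant factors of ∂_1 are 1 so no torsion. So H_0 = Z.
rank ∂_1 = 6, rank ∂_2 = 12 ⇒ b_1 = 18 − 6 − 12 = 0; ∂_2 has invariant factor(s) [2] giving torsion. So H_1 = Z_2.
rank ∂_2 = 12, rank ∂_3 = 0 ⇒ b_2 = 12 − 12 − 0 = 0. So H_2 = 0.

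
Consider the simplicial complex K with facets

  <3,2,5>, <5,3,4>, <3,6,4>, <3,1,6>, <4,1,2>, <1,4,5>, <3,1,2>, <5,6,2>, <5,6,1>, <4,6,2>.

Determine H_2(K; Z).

H_2 ≅ 0.

Order the vertices as 1 < 2 < 3 < 4 < 5 < 6. Listing each simplex with vertices in this order, K has dimension 2 with simplices:

  0-simplices (6): [1], [2], [3], [4], [5], [6]
  1-simplices (15): [1,2], [1,3], [1,4], [1,5], [1,6], [2,3], [2,4], [2,5], [2,6], [3,4], [3,5], [3,6], [4,5], [4,6], [5,6]
  2-simplices (10): [1,2,3], [1,2,4], [1,3,6], [1,4,5], [1,5,6], [2,3,5], [2,4,6], [2,5,6], [3,4,5], [3,4,6]

Hence C_0 ≅ Z^6, C_1 ≅ Z^15, C_2 ≅ Z^10.

The boundary map ∂_1: C_1 → C_0 maps an edge to its endpoints' difference, ∂[p,q] = q − p.
As a 6×15 matrix over Z this has rank 5, with invariant factors (1,1,1,1,1).

Boundary ∂_2: C_2 → C_1 sends each 2-simplex [p,q,r] to [q,r] − [p,r] + [p,q]. For instance
  ∂[2,5,6] = [5,6] − [2,6] + [2,5],
  ∂[3,4,6] = [4,6] − [3,6] + [3,4].
As a 15×10 matrix over Z this has rank 10, with invariant factors (1,1,1,1,1,1,1,1,1,2).

From H_k ≅ ker(∂_k) / im(∂_{k+1}) we obtain:

  H_2: rank ker ∂_2 − rank ∂_3 = (10 − 10) − 0 = 0, and there is no ∂_3, so H_2 ≅ 0.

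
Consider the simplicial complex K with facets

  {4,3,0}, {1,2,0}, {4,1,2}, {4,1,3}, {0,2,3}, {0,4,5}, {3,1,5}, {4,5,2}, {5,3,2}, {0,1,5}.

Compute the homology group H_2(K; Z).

Take the total order 0 < 1 < 2 < 3 < 4 < 5 on the vertex set. Then K (dimension 2) consists of the simplices:

  0-simplices (6): [0], [1], [2], [3], [4], [5]
  1-simplices (15): [0,1], [0,2], [0,3], [0,4], [0,5], [1,2], [1,3], [1,4], [1,5], [2,3], [2,4], [2,5], [3,4], [3,5], [4,5]
  2-simplices (10): [0,1,2], [0,1,5], [0,2,3], [0,3,4], [0,4,5], [1,2,4], [1,3,4], [1,3,5], [2,3,5], [2,4,5]

giving chain groups C_0 ≅ Z^6, C_1 ≅ Z^15, C_2 ≅ Z^10.

∂_1: C_1 → C_0 is given by ∂[p,q] = [q] − [p]. For instance
  ∂[1,3] = [3] − [1].
This gives a 6×15 integer matrix of rank 5; reducing to Smith normal form yields diagonal entries (1,1,1,1,1).

∂_2: C_2 → C_1 acts by ∂[p,q,r] = [q,r] − [p,r] + [p,q]. For instance
  ∂[0,2,3] = [2,3] − [0,3] + [0,2],
  ∂[1,2,4] = [2,4] − [1,4] + [1,2].
This gives a 15×10 integer matrix of rank 10; reducing to Smith normal form yields diagonal entries (1,1,1,1,1,1,1,1,1,2).

Now H_k = ker ∂_k / im ∂_{k+1}, so:

  H_2: rank ker ∂_2 − rank ∂_3 = (10 − 10) − 0 = 0, and there is no ∂_3, so H_2 ≅ 0.

H_2 = 0.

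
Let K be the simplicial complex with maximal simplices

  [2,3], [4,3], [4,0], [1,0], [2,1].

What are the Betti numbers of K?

b_0 = 1, b_1 = 1.

Fix the vertex order 0 < 1 < 2 < 3 < 4 and write every simplex with vertices in increasing order. Then dim K = 1 and the simplices of K are:

  0-simplices (5): [0], [1], [2], [3], [4]
  1-simplices (5): [0,1], [0,4], [1,2], [2,3], [3,4]

giving chain groups C_0 ≅ Z^5, C_1 ≅ Z^5.

The boundary map ∂_1: C_1 → C_0 maps an edge to its endpoints' difference, ∂[p,q] = q − p. For instance
  ∂[0,4] = [4] − [0].
The 5×5 boundary matrix has rank 4 and Smith normal form diag(1,1,1,1).

Computing H_k = (kernel of ∂_k) / (image of ∂_{k+1}):

  H_0: rank C_0 − rank ∂_1 = 5 − 4 = 1, and the invariant factors of ∂_1 are all 1, so H_0 ≅ Z.
  H_1: rank ker ∂_1 − rank ∂_2 = (5 − 4) − 0 = 1, and there is no ∂_2, so H_1 ≅ Z.

Hence the Betti numbers are b_0 = 1, b_1 = 1.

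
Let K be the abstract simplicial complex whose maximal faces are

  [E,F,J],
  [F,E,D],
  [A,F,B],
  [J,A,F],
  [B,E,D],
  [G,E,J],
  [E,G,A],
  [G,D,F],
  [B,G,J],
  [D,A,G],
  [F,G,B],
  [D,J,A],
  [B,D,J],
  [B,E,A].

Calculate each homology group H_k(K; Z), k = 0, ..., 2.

We work with the vertex ordering A < B < D < E < F < G < J. The simplices of K, each written with vertices in increasing order, are:

  0-simplices (7): A, B, D, E, F, G, J
  1-simplices (21): AB, AD, AE, AF, AG, AJ, BD, BE, BF, BG, BJ, DE, DF, DG, DJ, EF, EG, EJ, FG, FJ, GJ
  2-simplices (14): ABE, ABF, ADG, ADJ, AEG, AFJ, BDE, BDJ, BFG, BGJ, DEF, DFG, EFJ, EGJ

so the chain groups are C_0 ≅ Z^7, C_1 ≅ Z^21, C_2 ≅ Z^14.

∂_1: C_1 → C_0 sends each edge [p,q] (with p < q) to q − p.
The resulting 7×21 matrix has rank 6, and its Smith normal form has invariant factors (1,1,1,1,1,1).

∂_2: C_2 → C_1 sends each 2-simplex [p,q,r] to [q,r] − [p,r] + [p,q]. For instance
  ∂DFG = FG − DG + DF,
  ∂ABE = BE − AE + AB.
As a 21×14 matrix over Z this has rank 13, with invariant factors (1,1,1,1,1,1,1,1,1,1,1,1,1).

From H_k ≅ ker(∂_k) / im(∂_{k+1}) we obtain:

  H_0: rank C_0 − rank ∂_1 = 7 − 6 = 1, and the invariant factors of ∂_1 are all 1, so H_0 ≅ Z.
  H_1: rank ker ∂_1 − rank ∂_2 = (21 − 6) − 13 = 2, and the invariant factors of ∂_2 are all 1, so H_1 ≅ Z^2.
  H_2: rank ker ∂_2 − rank ∂_3 = (14 − 13) − 0 = 1, and there is no ∂_3, so H_2 ≅ Z.

H_0 = Z,  H_1 = Z^2,  H_2 = Z.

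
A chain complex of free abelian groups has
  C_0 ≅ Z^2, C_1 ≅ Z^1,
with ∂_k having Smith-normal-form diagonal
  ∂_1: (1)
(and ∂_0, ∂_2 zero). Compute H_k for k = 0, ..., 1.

H_0 = Z,  H_1 = 0.

H_0: b_0 = 2 − 0 − 1 = 1; torsion from ∂_1 factors > 1: none. So H_0 = Z.
H_1: b_1 = 1 − 1 − 0 = 0; torsion from ∂_2 factors > 1: none. So H_1 = 0.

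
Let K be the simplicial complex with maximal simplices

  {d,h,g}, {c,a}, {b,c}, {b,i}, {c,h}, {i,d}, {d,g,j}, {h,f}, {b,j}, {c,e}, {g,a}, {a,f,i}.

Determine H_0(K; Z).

Order the vertices as a < b < c < d < e < f < g < h < i < j. Listing each simplex with vertices in this order, K has dimension 2 with simplices:

  0-simplices (10): a, b, c, d, e, f, g, h, i, j
  1-simplices (17): ac, af, ag, ai, bc, bi, bj, ce, ch, dg, dh, di, dj, fh, fi, gh, gj
  2-simplices (3): afi, dgh, dgj

Hence C_0 ≅ Z^10, C_1 ≅ Z^17, C_2 ≅ Z^3.

Boundary ∂_1: C_1 → C_0 maps an edge to its endpoints' difference, ∂[p,q] = q − p. For instance
  ∂ai = i − a.
The resulting 10×17 matrix has rank 9, and its Smith normal form has invariant factors (1,1,1,1,1,1,1,1,1).

The boundary map ∂_2: C_2 → C_1 acts by ∂[p,q,r] = [q,r] − [p,r] + [p,q]. For instance
  ∂dgh = gh − dh + dg,
  ∂dgj = gj − dj + dg.
The resulting 17×3 matrix has rank 3, and its Smith normal form has invariant factors (1,1,1).

Reading off H_k = ker ∂_k / im ∂_{k+1}:

  H_0: rank C_0 − rank ∂_1 = 10 − 9 = 1, and the invariant factors of ∂_1 are all 1, so H_0 = Z.

H_0 ≅ Z.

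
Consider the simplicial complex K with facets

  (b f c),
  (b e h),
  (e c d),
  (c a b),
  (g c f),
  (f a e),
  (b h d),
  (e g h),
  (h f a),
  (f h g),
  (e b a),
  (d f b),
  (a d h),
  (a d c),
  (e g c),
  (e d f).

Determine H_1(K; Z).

We work with the vertex ordering a < b < c < d < e < f < g < h. The simplices of K, each written with vertices in increasing order, are:

  0-simplices (8): a, b, c, d, e, f, g, h
  1-simplices (24): ab, ac, ad, ae, af, ah, bc, bd, be, bf, bh, cd, ce, cf, cg, de, df, dh, ef, eg, eh, fg, fh, gh
  2-simplices (16): abc, abe, acd, adh, aef, afh, bcf, bdf, bdh, beh, cde, ceg, cfg, def, egh, fgh

giving chain groups C_0 ≅ Z^8, C_1 ≅ Z^24, C_2 ≅ Z^16.

The boundary map ∂_1: C_1 → C_0 is given by ∂[p,q] = [q] − [p].
As a 8×24 matrix over Z this has rank 7, with invariant factors (1,1,1,1,1,1,1).

∂_2: C_2 → C_1 maps a triangle to the signed sum of its edges. For instance
  ∂abe = be − ae + ab,
  ∂bcf = cf − bf + bc.
The 24×16 boundary matrix has rank 15 and Smith normal form diag(1,1,1,1,1,1,1,1,1,1,1,1,1,1,1).

Reading off H_k = ker ∂_k / im ∂_{k+1}:

  H_1: rank ker ∂_1 − rank ∂_2 = (24 − 7) − 15 = 2, and the invariant factors of ∂_2 are all 1, so H_1 ≅ Z^2.

(K is a triangulation of the torus T^2.)

H_1 ≅ Z^2.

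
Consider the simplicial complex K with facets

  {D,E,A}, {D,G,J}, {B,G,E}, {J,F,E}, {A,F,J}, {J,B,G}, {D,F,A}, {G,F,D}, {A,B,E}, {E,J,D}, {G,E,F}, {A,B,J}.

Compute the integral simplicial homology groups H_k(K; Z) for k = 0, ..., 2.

Order the vertices as A < B < D < E < F < G < J. Listing each simplex with vertices in this order, K has dimension 2 with simplices:

  0-simplices (7): A, B, D, E, F, G, J
  1-simplices (18): AB, AD, AE, AF, AJ, BE, BG, BJ, DE, DF, DG, DJ, EF, EG, EJ, FG, FJ, GJ
  2-simplices (12): ABE, ABJ, ADE, ADF, AFJ, BEG, BGJ, DEJ, DFG, DGJ, EFG, EFJ

Hence C_0 ≅ Z^7, C_1 ≅ Z^18, C_2 ≅ Z^12.

∂_1: C_1 → C_0 is given by ∂[p,q] = [q] − [p]. For instance
  ∂FJ = J − F.
The resulting 7×18 matrix has rank 6, and its Smith normal form has invariant factors (1,1,1,1,1,1).

∂_2: C_2 → C_1 maps a triangle to the signed sum of its edges. For instance
  ∂DGJ = GJ − DJ + DG,
  ∂EFG = FG − EG + EF.
As a 18×12 matrix over Z this has rank 12, with invariant factors (1,1,1,1,1,1,1,1,1,1,1,2).

From H_k ≅ ker(∂_k) / im(∂_{k+1}) we obtain:

  H_0: rank C_0 − rank ∂_1 = 7 − 6 = 1, and the invariant factors of ∂_1 are all 1, so H_0 = Z.
  H_1: rank ker ∂_1 − rank ∂_2 = (18 − 6) − 12 = 0, and ∂_2 has invariant factor 2 > 1, so H_1 = Z/2.
  H_2: rank ker ∂_2 − rank ∂_3 = (12 − 12) − 0 = 0, and there is no ∂_3, so H_2 = 0.

(K is a triangulation of the real projective plane RP^2.)

H_0 = Z,  H_1 = Z/2,  H_2 = 0.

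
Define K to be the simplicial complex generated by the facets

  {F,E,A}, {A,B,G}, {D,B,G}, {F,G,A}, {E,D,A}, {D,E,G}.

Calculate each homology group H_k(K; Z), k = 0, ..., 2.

Fix the vertex order A < B < D < E < F < G and write every simplex with vertices in increasing order. Then dim K = 2 and the simplices of K are:

  0-simplices (6): A, B, D, E, F, G
  1-simplices (12): AB, AD, AE, AF, AG, BD, BG, DE, DG, EF, EG, FG
  2-simplices (6): ABG, ADE, AEF, AFG, BDG, DEG

so the chain groups are C_0 ≅ Z^6, C_1 ≅ Z^12, C_2 ≅ Z^6.

∂_1: C_1 → C_0 maps an edge to its endpoints' difference, ∂[p,q] = q − p. For instance
  ∂AG = G − A.
This gives a 6×12 integer matrix of rank 5; reducing to Smith normal form yields diagonal entries (1,1,1,1,1).

∂_2: C_2 → C_1 acts by ∂[p,q,r] = [q,r] − [p,r] + [p,q]. For instance
  ∂AEF = EF − AF + AE,
  ∂ADE = DE − AE + AD.
The resulting 12×6 matrix has rank 6, and its Smith normal form has invariant factors (1,1,1,1,1,1).

Now H_k = ker ∂_k / im ∂_{k+1}, so:

  H_0: rank C_0 − rank ∂_1 = 6 − 5 = 1, and the invariant factors of ∂_1 are all 1, so H_0 ≅ Z.
  H_1: rank ker ∂_1 − rank ∂_2 = (12 − 5) − 6 = 1, and the invariant factors of ∂_2 are all 1, so H_1 ≅ Z.
  H_2: rank ker ∂_2 − rank ∂_3 = (6 − 6) − 0 = 0, and there is no ∂_3, so H_2 ≅ 0.

H_0 = Z,  H_1 = Z,  H_2 = 0.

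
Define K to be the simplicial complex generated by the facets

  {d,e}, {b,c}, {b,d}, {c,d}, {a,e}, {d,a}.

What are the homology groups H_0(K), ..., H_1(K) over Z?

H_0 = Z,  H_1 = Z^2.

Take the total order a < b < c < d < e on the vertex set. Then K (dimension 1) consists of the simplices:

  0-simplices (5): a, b, c, d, e
  1-simplices (6): ad, ae, bc, bd, cd, de

Hence C_0 ≅ Z^5, C_1 ≅ Z^6.

Boundary ∂_1: C_1 → C_0 is given by ∂[p,q] = [q] − [p]. For instance
  ∂bc = c − b.
The resulting 5×6 matrix has rank 4, and its Smith normal form has invariant factors (1,1,1,1).

Now H_k = ker ∂_k / im ∂_{k+1}, so:

  H_0: rank C_0 − rank ∂_1 = 5 − 4 = 1, and the invariant factors of ∂_1 are all 1, so H_0 = Z.
  H_1: rank ker ∂_1 − rank ∂_2 = (6 − 4) − 0 = 2, and there is no ∂_2, so H_1 = Z^2.

(K is a triangulation of a wedge of 2 circles.)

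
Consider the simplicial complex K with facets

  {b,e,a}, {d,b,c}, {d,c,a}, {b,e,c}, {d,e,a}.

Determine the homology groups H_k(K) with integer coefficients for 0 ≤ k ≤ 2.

Order the vertices as a < b < c < d < e. Listing each simplex with vertices in this order, K has dimension 2 with simplices:

  0-simplices (5): a, b, c, d, e
  1-simplices (10): ab, ac, ad, ae, bc, bd, be, cd, ce, de
  2-simplices (5): abe, acd, ade, bcd, bce

Hence C_0 ≅ Z^5, C_1 ≅ Z^10, C_2 ≅ Z^5.

Boundary ∂_1: C_1 → C_0 maps an edge to its endpoints' difference, ∂[p,q] = q − p. For instance
  ∂be = e − b.
This gives a 5×10 integer matrix of rank 4; reducing to Smith normal form yields diagonal entries (1,1,1,1).

The boundary map ∂_2: C_2 → C_1 acts by ∂[p,q,r] = [q,r] − [p,r] + [p,q]. For instance
  ∂ade = de − ae + ad,
  ∂bce = ce − be + bc.
The 10×5 boundary matrix has rank 5 and Smith normal form diag(1,1,1,1,1).

From H_k ≅ ker(∂_k) / im(∂_{k+1}) we obtain:

  H_0: rank C_0 − rank ∂_1 = 5 − 4 = 1, and the invariant factors of ∂_1 are all 1, so H_0 = Z.
  H_1: rank ker ∂_1 − rank ∂_2 = (10 − 4) − 5 = 1, and the invariant factors of ∂_2 are all 1, so H_1 = Z.
  H_2: rank ker ∂_2 − rank ∂_3 = (5 − 5) − 0 = 0, and there is no ∂_3, so H_2 = 0.

H_0 ≅ Z,  H_1 ≅ Z,  H_2 = 0.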